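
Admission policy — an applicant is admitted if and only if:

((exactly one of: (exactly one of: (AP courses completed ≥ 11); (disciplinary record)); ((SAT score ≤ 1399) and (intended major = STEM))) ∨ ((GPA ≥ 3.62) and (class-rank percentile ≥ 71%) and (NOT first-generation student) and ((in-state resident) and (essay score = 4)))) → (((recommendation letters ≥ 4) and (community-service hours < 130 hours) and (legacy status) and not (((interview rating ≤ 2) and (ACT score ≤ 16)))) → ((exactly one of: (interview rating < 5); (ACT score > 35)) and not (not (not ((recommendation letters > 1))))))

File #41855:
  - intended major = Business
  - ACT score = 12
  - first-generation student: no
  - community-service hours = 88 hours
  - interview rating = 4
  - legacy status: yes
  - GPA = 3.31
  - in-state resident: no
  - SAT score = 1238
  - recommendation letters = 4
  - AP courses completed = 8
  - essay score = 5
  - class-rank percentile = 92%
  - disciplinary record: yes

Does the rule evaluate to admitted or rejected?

Rejected

Atomic conditions:
  AP courses completed ≥ 11: 8 ≥ 11 is false
  disciplinary record: yes → true
  SAT score ≤ 1399: 1238 ≤ 1399 is true
  intended major = STEM: Business == STEM is false
  GPA ≥ 3.62: 3.31 ≥ 3.62 is false
  class-rank percentile ≥ 71%: 92 ≥ 71 is true
  NOT first-generation student: no → true
  in-state resident: no → false
  essay score = 4: 5 == 4 is false
  recommendation letters ≥ 4: 4 ≥ 4 is true
  community-service hours < 130 hours: 88 < 130 is true
  legacy status: yes → true
  interview rating ≤ 2: 4 ≤ 2 is false
  ACT score ≤ 16: 12 ≤ 16 is true
  interview rating < 5: 4 < 5 is true
  ACT score > 35: 12 > 35 is false
  recommendation letters > 1: 4 > 1 is true
Combine:
[1.1.1] exactly-one(false, true) = true
[1.1.2] true AND false = false
[1.1] exactly-one(true, false) = true
[1.2.4] false AND false = false
[1.2] false AND true AND true AND false = false
[1] true OR false = true
[2.1.4.1] false AND true = false
[2.1.4] NOT false = true
[2.1] true AND true AND true AND true = true
[2.2.1] exactly-one(true, false) = true
[2.2.2.1.1] NOT true = false
[2.2.2.1] NOT false = true
[2.2.2] NOT true = false
[2.2] true AND false = false
[2] true → false = false
[root] true → false = false
Overall: false → rejected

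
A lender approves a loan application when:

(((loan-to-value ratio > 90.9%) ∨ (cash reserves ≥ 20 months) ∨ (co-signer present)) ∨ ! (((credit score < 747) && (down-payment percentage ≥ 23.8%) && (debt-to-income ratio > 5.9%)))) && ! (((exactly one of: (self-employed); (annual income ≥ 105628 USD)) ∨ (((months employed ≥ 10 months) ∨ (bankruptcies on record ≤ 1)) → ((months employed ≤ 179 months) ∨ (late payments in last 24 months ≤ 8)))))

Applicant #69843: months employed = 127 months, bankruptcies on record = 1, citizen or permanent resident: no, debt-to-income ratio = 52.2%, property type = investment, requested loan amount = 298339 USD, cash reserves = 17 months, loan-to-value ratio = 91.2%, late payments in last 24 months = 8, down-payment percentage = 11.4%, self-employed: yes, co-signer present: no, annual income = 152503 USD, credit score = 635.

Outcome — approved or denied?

Denied

Atomic conditions:
  loan-to-value ratio > 90.9%: 91.2 > 90.9 is true
  cash reserves ≥ 20 months: 17 ≥ 20 is false
  co-signer present: no → false
  credit score < 747: 635 < 747 is true
  down-payment percentage ≥ 23.8%: 11.4 ≥ 23.8 is false
  debt-to-income ratio > 5.9%: 52.2 > 5.9 is true
  self-employed: yes → true
  annual income ≥ 105628 USD: 152503 ≥ 105628 is true
  months employed ≥ 10 months: 127 ≥ 10 is true
  bankruptcies on record ≤ 1: 1 ≤ 1 is true
  months employed ≤ 179 months: 127 ≤ 179 is true
  late payments in last 24 months ≤ 8: 8 ≤ 8 is true
Combine:
[1.1] true OR false OR false = true
[1.2.1] true AND false AND true = false
[1.2] NOT false = true
[1] true OR true = true
[2.1.1] exactly-one(true, true) = false
[2.1.2.1] true OR true = true
[2.1.2.2] true OR true = true
[2.1.2] true → true = true
[2.1] false OR true = true
[2] NOT true = false
[root] true AND false = false
Overall: false → denied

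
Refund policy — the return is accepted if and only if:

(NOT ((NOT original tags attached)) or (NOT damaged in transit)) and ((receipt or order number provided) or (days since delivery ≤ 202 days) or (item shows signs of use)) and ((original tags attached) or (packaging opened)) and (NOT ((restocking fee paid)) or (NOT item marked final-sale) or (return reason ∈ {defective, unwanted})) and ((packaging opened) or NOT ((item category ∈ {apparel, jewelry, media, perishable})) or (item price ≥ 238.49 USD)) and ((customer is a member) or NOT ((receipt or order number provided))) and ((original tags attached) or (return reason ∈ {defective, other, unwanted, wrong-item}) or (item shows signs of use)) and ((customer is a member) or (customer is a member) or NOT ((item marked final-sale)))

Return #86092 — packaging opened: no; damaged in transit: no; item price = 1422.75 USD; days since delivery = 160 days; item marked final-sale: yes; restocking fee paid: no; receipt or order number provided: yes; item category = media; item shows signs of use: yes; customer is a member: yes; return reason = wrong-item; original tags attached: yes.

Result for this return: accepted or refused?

Accepted

Atomic conditions:
  NOT original tags attached: yes → false
  NOT damaged in transit: no → true
  receipt or order number provided: yes → true
  days since delivery ≤ 202 days: 160 ≤ 202 is true
  item shows signs of use: yes → true
  original tags attached: yes → true
  packaging opened: no → false
  restocking fee paid: no → false
  NOT item marked final-sale: yes → false
  return reason ∈ {defective, unwanted}: wrong-item is not in the set → false
  item category ∈ {apparel, jewelry, media, perishable}: media is in the set → true
  item price ≥ 238.49 USD: 1422.75 ≥ 238.49 is true
  customer is a member: yes → true
  return reason ∈ {defective, other, unwanted, wrong-item}: wrong-item is in the set → true
  item marked final-sale: yes → true
Combine:
[1.1] NOT false = true
[1] true OR true = true
[2] true OR true OR true = true
[3] true OR false = true
[4.1] NOT false = true
[4] true OR false OR false = true
[5.2] NOT true = false
[5] false OR false OR true = true
[6.2] NOT true = false
[6] true OR false = true
[7] true OR true OR true = true
[8.3] NOT true = false
[8] true OR true OR false = true
[root] true AND true AND true AND true AND true AND true AND true AND true = true
Overall: true → accepted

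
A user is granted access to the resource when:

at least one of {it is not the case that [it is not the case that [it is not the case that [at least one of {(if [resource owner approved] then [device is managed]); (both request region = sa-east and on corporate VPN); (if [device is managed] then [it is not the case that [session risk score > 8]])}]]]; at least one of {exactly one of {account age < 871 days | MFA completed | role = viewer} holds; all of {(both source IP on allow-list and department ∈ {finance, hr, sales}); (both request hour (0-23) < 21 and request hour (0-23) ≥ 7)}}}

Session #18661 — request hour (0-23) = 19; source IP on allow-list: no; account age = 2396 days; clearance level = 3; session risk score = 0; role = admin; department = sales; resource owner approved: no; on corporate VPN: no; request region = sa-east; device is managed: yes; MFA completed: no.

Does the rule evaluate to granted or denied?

Atomic conditions:
  resource owner approved: no → false
  device is managed: yes → true
  request region = sa-east: sa-east == sa-east is true
  on corporate VPN: no → false
  session risk score > 8: 0 > 8 is false
  account age < 871 days: 2396 < 871 is false
  MFA completed: no → false
  role = viewer: admin == viewer is false
  source IP on allow-list: no → false
  department ∈ {finance, hr, sales}: sales is in the set → true
  request hour (0-23) < 21: 19 < 21 is true
  request hour (0-23) ≥ 7: 19 ≥ 7 is true
Combine:
[1.1.1.1.1] false → true (antecedent false ⇒ implication holds) = true
[1.1.1.1.2] true AND false = false
[1.1.1.1.3.2] NOT false = true
[1.1.1.1.3] true → true = true
[1.1.1.1] true OR false OR true = true
[1.1.1] NOT true = false
[1.1] NOT false = true
[1] NOT true = false
[2.1] exactly-one(false, false, false) = false
[2.2.1] false AND true = false
[2.2.2] true AND true = true
[2.2] false AND true = false
[2] false OR false = false
[root] false OR false = false
Overall: false → denied

Denied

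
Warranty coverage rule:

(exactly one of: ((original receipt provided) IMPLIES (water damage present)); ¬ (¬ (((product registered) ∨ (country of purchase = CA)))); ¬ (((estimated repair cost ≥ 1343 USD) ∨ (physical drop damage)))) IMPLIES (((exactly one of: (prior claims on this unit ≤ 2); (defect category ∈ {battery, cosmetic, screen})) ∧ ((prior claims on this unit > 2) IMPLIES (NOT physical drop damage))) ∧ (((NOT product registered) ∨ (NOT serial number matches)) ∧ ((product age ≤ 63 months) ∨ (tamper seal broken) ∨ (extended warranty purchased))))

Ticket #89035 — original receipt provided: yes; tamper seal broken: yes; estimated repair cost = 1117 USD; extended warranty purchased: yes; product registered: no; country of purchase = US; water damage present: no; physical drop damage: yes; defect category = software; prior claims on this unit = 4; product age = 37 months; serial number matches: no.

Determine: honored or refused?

Atomic conditions:
  original receipt provided: yes → true
  water damage present: no → false
  product registered: no → false
  country of purchase = CA: US == CA is false
  estimated repair cost ≥ 1343 USD: 1117 ≥ 1343 is false
  physical drop damage: yes → true
  prior claims on this unit ≤ 2: 4 ≤ 2 is false
  defect category ∈ {battery, cosmetic, screen}: software is not in the set → false
  prior claims on this unit > 2: 4 > 2 is true
  NOT physical drop damage: yes → false
  NOT product registered: no → true
  NOT serial number matches: no → true
  product age ≤ 63 months: 37 ≤ 63 is true
  tamper seal broken: yes → true
  extended warranty purchased: yes → true
Combine:
[1.1] true → false = false
[1.2.1.1] false OR false = false
[1.2.1] NOT false = true
[1.2] NOT true = false
[1.3.1] false OR true = true
[1.3] NOT true = false
[1] exactly-one(false, false, false) = false
[2.1.1] exactly-one(false, false) = false
[2.1.2] true → false = false
[2.1] false AND false = false
[2.2.1] true OR true = true
[2.2.2] true OR true OR true = true
[2.2] true AND true = true
[2] false AND true = false
[root] false → false (antecedent false ⇒ implication holds) = true
Overall: true → honored

Honored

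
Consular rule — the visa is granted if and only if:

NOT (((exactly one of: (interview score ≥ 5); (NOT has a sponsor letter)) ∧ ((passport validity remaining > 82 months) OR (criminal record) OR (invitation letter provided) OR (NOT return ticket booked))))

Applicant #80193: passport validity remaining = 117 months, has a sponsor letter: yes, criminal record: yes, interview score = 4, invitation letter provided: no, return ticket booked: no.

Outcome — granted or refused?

Atomic conditions:
  interview score ≥ 5: 4 ≥ 5 is false
  NOT has a sponsor letter: yes → false
  passport validity remaining > 82 months: 117 > 82 is true
  criminal record: yes → true
  invitation letter provided: no → false
  NOT return ticket booked: no → true
Combine:
[1.1] exactly-one(false, false) = false
[1.2] true OR true OR false OR true = true
[1] false AND true = false
[root] NOT false = true
Overall: true → granted

Granted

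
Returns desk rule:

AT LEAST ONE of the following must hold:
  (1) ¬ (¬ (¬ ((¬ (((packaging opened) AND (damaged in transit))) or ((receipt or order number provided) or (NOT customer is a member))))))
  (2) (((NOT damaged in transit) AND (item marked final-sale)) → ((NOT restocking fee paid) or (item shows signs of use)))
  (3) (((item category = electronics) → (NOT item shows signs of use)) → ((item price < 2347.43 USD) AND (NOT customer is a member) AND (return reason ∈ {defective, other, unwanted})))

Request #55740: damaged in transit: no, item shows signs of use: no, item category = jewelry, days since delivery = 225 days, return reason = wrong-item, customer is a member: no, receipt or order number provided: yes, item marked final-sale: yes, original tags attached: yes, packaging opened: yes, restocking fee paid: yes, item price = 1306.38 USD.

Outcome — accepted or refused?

Atomic conditions:
  packaging opened: yes → true
  damaged in transit: no → false
  receipt or order number provided: yes → true
  NOT customer is a member: no → true
  NOT damaged in transit: no → true
  item marked final-sale: yes → true
  NOT restocking fee paid: yes → false
  item shows signs of use: no → false
  item category = electronics: jewelry == electronics is false
  NOT item shows signs of use: no → true
  item price < 2347.43 USD: 1306.38 < 2347.43 is true
  return reason ∈ {defective, other, unwanted}: wrong-item is not in the set → false
Combine:
[1.1.1.1.1.1] true AND false = false
[1.1.1.1.1] NOT false = true
[1.1.1.1.2] true OR true = true
[1.1.1.1] true OR true = true
[1.1.1] NOT true = false
[1.1] NOT false = true
[1] NOT true = false
[2.1] true AND true = true
[2.2] false OR false = false
[2] true → false = false
[3.1] false → true (antecedent false ⇒ implication holds) = true
[3.2] true AND true AND false = false
[3] true → false = false
[root] false OR false OR false = false
Overall: false → refused

Refused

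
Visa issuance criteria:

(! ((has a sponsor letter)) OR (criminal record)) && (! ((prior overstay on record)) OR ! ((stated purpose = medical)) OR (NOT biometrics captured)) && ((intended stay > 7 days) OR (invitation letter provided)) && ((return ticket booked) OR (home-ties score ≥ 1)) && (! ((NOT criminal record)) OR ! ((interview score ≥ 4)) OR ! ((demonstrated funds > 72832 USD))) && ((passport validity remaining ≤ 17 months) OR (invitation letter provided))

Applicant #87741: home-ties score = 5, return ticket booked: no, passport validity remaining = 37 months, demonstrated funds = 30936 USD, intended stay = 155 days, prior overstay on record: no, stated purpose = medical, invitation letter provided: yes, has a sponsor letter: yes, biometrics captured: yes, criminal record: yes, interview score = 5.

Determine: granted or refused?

Atomic conditions:
  has a sponsor letter: yes → true
  criminal record: yes → true
  prior overstay on record: no → false
  stated purpose = medical: medical == medical is true
  NOT biometrics captured: yes → false
  intended stay > 7 days: 155 > 7 is true
  invitation letter provided: yes → true
  return ticket booked: no → false
  home-ties score ≥ 1: 5 ≥ 1 is true
  NOT criminal record: yes → false
  interview score ≥ 4: 5 ≥ 4 is true
  demonstrated funds > 72832 USD: 30936 > 72832 is false
  passport validity remaining ≤ 17 months: 37 ≤ 17 is false
Combine:
[1.1] NOT true = false
[1] false OR true = true
[2.1] NOT false = true
[2.2] NOT true = false
[2] true OR false OR false = true
[3] true OR true = true
[4] false OR true = true
[5.1] NOT false = true
[5.2] NOT true = false
[5.3] NOT false = true
[5] true OR false OR true = true
[6] false OR true = true
[root] true AND true AND true AND true AND true AND true = true
Overall: true → granted

Granted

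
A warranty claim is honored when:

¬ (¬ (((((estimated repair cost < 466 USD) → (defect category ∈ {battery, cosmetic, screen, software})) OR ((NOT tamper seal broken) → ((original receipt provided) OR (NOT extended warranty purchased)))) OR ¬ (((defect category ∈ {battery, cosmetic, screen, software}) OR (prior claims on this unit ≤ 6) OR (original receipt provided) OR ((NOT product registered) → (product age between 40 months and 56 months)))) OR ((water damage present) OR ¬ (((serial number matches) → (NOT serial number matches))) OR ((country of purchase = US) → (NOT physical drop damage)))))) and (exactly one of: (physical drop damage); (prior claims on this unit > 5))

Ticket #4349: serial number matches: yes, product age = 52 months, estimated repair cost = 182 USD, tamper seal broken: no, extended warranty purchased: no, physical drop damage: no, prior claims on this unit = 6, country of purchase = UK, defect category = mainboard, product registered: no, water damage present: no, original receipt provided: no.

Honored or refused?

Atomic conditions:
  estimated repair cost < 466 USD: 182 < 466 is true
  defect category ∈ {battery, cosmetic, screen, software}: mainboard is not in the set → false
  NOT tamper seal broken: no → true
  original receipt provided: no → false
  NOT extended warranty purchased: no → true
  prior claims on this unit ≤ 6: 6 ≤ 6 is true
  NOT product registered: no → true
  product age between 40 months and 56 months: 52 in [40, 56] is true
  water damage present: no → false
  serial number matches: yes → true
  NOT serial number matches: yes → false
  country of purchase = US: UK == US is false
  NOT physical drop damage: no → true
  physical drop damage: no → false
  prior claims on this unit > 5: 6 > 5 is true
Combine:
[1.1.1.1.1] true → false = false
[1.1.1.1.2.2] false OR true = true
[1.1.1.1.2] true → true = true
[1.1.1.1] false OR true = true
[1.1.1.2.1.4] true → true = true
[1.1.1.2.1] false OR true OR false OR true = true
[1.1.1.2] NOT true = false
[1.1.1.3.2.1] true → false = false
[1.1.1.3.2] NOT false = true
[1.1.1.3.3] false → true (antecedent false ⇒ implication holds) = true
[1.1.1.3] false OR true OR true = true
[1.1.1] true OR false OR true = true
[1.1] NOT true = false
[1] NOT false = true
[2] exactly-one(false, true) = true
[root] true AND true = true
Overall: true → honored

Honored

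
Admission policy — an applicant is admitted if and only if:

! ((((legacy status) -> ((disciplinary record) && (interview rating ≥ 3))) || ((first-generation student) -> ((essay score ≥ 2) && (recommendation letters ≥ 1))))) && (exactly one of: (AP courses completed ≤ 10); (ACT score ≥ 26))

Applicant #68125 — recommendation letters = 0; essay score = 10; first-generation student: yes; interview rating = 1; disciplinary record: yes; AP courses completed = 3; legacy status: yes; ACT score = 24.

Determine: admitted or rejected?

Admitted

Atomic conditions:
  legacy status: yes → true
  disciplinary record: yes → true
  interview rating ≥ 3: 1 ≥ 3 is false
  first-generation student: yes → true
  essay score ≥ 2: 10 ≥ 2 is true
  recommendation letters ≥ 1: 0 ≥ 1 is false
  AP courses completed ≤ 10: 3 ≤ 10 is true
  ACT score ≥ 26: 24 ≥ 26 is false
Combine:
[1.1.1.2] true AND false = false
[1.1.1] true → false = false
[1.1.2.2] true AND false = false
[1.1.2] true → false = false
[1.1] false OR false = false
[1] NOT false = true
[2] exactly-one(true, false) = true
[root] true AND true = true
Overall: true → admitted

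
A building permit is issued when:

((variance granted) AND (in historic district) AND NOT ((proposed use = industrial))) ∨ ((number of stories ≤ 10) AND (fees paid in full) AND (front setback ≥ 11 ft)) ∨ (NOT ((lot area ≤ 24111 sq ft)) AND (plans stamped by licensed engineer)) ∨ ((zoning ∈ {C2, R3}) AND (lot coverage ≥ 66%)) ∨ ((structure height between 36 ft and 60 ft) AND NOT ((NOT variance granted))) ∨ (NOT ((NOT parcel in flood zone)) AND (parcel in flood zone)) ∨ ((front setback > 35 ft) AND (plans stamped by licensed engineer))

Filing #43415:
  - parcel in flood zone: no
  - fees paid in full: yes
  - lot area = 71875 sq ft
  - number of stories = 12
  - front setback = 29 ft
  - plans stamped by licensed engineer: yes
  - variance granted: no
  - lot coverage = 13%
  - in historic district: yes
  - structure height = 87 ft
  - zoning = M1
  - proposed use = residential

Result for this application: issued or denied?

Issued

Atomic conditions:
  variance granted: no → false
  in historic district: yes → true
  proposed use = industrial: residential == industrial is false
  number of stories ≤ 10: 12 ≤ 10 is false
  fees paid in full: yes → true
  front setback ≥ 11 ft: 29 ≥ 11 is true
  lot area ≤ 24111 sq ft: 71875 ≤ 24111 is false
  plans stamped by licensed engineer: yes → true
  zoning ∈ {C2, R3}: M1 is not in the set → false
  lot coverage ≥ 66%: 13 ≥ 66 is false
  structure height between 36 ft and 60 ft: 87 in [36, 60] is false
  NOT variance granted: no → true
  NOT parcel in flood zone: no → true
  parcel in flood zone: no → false
  front setback > 35 ft: 29 > 35 is false
Combine:
[1.3] NOT false = true
[1] false AND true AND true = false
[2] false AND true AND true = false
[3.1] NOT false = true
[3] true AND true = true
[4] false AND false = false
[5.2] NOT true = false
[5] false AND false = false
[6.1] NOT true = false
[6] false AND false = false
[7] false AND true = false
[root] false OR false OR true OR false OR false OR false OR false = true
Overall: true → issued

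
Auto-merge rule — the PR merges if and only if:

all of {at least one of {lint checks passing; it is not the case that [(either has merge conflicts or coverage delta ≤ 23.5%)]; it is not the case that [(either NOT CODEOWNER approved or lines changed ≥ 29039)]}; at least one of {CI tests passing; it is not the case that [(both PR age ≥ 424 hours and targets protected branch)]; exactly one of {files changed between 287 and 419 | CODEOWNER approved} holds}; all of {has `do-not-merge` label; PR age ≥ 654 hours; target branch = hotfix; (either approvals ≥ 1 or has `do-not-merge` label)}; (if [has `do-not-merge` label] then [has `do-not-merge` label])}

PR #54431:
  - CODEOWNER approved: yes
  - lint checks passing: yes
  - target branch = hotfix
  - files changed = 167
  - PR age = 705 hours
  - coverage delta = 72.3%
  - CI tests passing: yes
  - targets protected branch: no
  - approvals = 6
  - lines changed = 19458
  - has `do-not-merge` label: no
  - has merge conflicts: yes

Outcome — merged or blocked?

Atomic conditions:
  lint checks passing: yes → true
  has merge conflicts: yes → true
  coverage delta ≤ 23.5%: 72.3 ≤ 23.5 is false
  NOT CODEOWNER approved: yes → false
  lines changed ≥ 29039: 19458 ≥ 29039 is false
  CI tests passing: yes → true
  PR age ≥ 424 hours: 705 ≥ 424 is true
  targets protected branch: no → false
  files changed between 287 and 419: 167 in [287, 419] is false
  CODEOWNER approved: yes → true
  has `do-not-merge` label: no → false
  PR age ≥ 654 hours: 705 ≥ 654 is true
  target branch = hotfix: hotfix == hotfix is true
  approvals ≥ 1: 6 ≥ 1 is true
Combine:
[1.2.1] true OR false = true
[1.2] NOT true = false
[1.3.1] false OR false = false
[1.3] NOT false = true
[1] true OR false OR true = true
[2.2.1] true AND false = false
[2.2] NOT false = true
[2.3] exactly-one(false, true) = true
[2] true OR true OR true = true
[3.4] true OR false = true
[3] false AND true AND true AND true = false
[4] false → false (antecedent false ⇒ implication holds) = true
[root] true AND true AND false AND true = false
Overall: false → blocked

Blocked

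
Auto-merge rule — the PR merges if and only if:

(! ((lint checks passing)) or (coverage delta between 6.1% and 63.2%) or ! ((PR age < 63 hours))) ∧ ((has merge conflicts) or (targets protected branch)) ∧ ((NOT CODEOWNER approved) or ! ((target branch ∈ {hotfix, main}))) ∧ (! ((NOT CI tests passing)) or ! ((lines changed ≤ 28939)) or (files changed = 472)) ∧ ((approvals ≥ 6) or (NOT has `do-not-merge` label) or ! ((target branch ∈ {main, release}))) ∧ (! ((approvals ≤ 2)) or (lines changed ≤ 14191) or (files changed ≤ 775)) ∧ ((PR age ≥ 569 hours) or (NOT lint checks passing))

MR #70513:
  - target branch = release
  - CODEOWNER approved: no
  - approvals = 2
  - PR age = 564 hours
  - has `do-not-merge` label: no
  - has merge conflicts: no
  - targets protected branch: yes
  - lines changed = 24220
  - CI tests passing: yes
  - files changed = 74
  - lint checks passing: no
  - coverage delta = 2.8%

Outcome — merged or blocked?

Merged

Atomic conditions:
  lint checks passing: no → false
  coverage delta between 6.1% and 63.2%: 2.8 in [6.1, 63.2] is false
  PR age < 63 hours: 564 < 63 is false
  has merge conflicts: no → false
  targets protected branch: yes → true
  NOT CODEOWNER approved: no → true
  target branch ∈ {hotfix, main}: release is not in the set → false
  NOT CI tests passing: yes → false
  lines changed ≤ 28939: 24220 ≤ 28939 is true
  files changed = 472: 74 == 472 is false
  approvals ≥ 6: 2 ≥ 6 is false
  NOT has `do-not-merge` label: no → true
  target branch ∈ {main, release}: release is in the set → true
  approvals ≤ 2: 2 ≤ 2 is true
  lines changed ≤ 14191: 24220 ≤ 14191 is false
  files changed ≤ 775: 74 ≤ 775 is true
  PR age ≥ 569 hours: 564 ≥ 569 is false
  NOT lint checks passing: no → true
Combine:
[1.1] NOT false = true
[1.3] NOT false = true
[1] true OR false OR true = true
[2] false OR true = true
[3.2] NOT false = true
[3] true OR true = true
[4.1] NOT false = true
[4.2] NOT true = false
[4] true OR false OR false = true
[5.3] NOT true = false
[5] false OR true OR false = true
[6.1] NOT true = false
[6] false OR false OR true = true
[7] false OR true = true
[root] true AND true AND true AND true AND true AND true AND true = true
Overall: true → merged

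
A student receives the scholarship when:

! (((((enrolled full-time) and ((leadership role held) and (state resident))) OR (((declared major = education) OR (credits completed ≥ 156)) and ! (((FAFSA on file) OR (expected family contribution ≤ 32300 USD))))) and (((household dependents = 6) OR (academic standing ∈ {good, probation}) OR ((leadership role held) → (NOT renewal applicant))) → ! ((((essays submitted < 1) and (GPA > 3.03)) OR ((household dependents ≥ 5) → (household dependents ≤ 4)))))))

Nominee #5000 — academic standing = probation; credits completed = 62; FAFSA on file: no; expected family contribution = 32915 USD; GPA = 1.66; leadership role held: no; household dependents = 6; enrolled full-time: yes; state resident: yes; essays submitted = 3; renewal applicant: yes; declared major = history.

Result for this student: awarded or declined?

Awarded

Atomic conditions:
  enrolled full-time: yes → true
  leadership role held: no → false
  state resident: yes → true
  declared major = education: history == education is false
  credits completed ≥ 156: 62 ≥ 156 is false
  FAFSA on file: no → false
  expected family contribution ≤ 32300 USD: 32915 ≤ 32300 is false
  household dependents = 6: 6 == 6 is true
  academic standing ∈ {good, probation}: probation is in the set → true
  NOT renewal applicant: yes → false
  essays submitted < 1: 3 < 1 is false
  GPA > 3.03: 1.66 > 3.03 is false
  household dependents ≥ 5: 6 ≥ 5 is true
  household dependents ≤ 4: 6 ≤ 4 is false
Combine:
[1.1.1.2] false AND true = false
[1.1.1] true AND false = false
[1.1.2.1] false OR false = false
[1.1.2.2.1] false OR false = false
[1.1.2.2] NOT false = true
[1.1.2] false AND true = false
[1.1] false OR false = false
[1.2.1.3] false → false (antecedent false ⇒ implication holds) = true
[1.2.1] true OR true OR true = true
[1.2.2.1.1] false AND false = false
[1.2.2.1.2] true → false = false
[1.2.2.1] false OR false = false
[1.2.2] NOT false = true
[1.2] true → true = true
[1] false AND true = false
[root] NOT false = true
Overall: true → awarded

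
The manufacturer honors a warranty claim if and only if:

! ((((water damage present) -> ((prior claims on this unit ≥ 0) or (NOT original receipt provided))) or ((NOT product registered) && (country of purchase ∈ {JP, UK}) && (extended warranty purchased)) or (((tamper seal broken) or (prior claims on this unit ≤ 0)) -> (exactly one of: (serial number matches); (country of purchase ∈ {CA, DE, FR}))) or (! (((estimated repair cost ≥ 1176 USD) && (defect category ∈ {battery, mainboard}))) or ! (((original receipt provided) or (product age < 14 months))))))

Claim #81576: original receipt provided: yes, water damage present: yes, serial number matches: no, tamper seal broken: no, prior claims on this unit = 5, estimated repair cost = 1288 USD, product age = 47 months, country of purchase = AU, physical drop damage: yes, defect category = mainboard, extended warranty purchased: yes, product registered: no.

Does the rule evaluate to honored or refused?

Refused

Atomic conditions:
  water damage present: yes → true
  prior claims on this unit ≥ 0: 5 ≥ 0 is true
  NOT original receipt provided: yes → false
  NOT product registered: no → true
  country of purchase ∈ {JP, UK}: AU is not in the set → false
  extended warranty purchased: yes → true
  tamper seal broken: no → false
  prior claims on this unit ≤ 0: 5 ≤ 0 is false
  serial number matches: no → false
  country of purchase ∈ {CA, DE, FR}: AU is not in the set → false
  estimated repair cost ≥ 1176 USD: 1288 ≥ 1176 is true
  defect category ∈ {battery, mainboard}: mainboard is in the set → true
  original receipt provided: yes → true
  product age < 14 months: 47 < 14 is false
Combine:
[1.1.2] true OR false = true
[1.1] true → true = true
[1.2] true AND false AND true = false
[1.3.1] false OR false = false
[1.3.2] exactly-one(false, false) = false
[1.3] false → false (antecedent false ⇒ implication holds) = true
[1.4.1.1] true AND true = true
[1.4.1] NOT true = false
[1.4.2.1] true OR false = true
[1.4.2] NOT true = false
[1.4] false OR false = false
[1] true OR false OR true OR false = true
[root] NOT true = false
Overall: false → refused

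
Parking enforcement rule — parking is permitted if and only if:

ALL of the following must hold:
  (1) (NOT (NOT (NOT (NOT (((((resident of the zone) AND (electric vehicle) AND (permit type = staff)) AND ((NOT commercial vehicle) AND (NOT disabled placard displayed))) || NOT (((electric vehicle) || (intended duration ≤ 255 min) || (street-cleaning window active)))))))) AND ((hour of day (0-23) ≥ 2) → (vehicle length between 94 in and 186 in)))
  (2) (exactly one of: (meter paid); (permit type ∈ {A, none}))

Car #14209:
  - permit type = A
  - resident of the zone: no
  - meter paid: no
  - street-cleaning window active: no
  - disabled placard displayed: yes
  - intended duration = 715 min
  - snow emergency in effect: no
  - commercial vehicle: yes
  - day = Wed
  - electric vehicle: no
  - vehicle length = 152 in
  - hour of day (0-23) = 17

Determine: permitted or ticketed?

Atomic conditions:
  resident of the zone: no → false
  electric vehicle: no → false
  permit type = staff: A == staff is false
  NOT commercial vehicle: yes → false
  NOT disabled placard displayed: yes → false
  intended duration ≤ 255 min: 715 ≤ 255 is false
  street-cleaning window active: no → false
  hour of day (0-23) ≥ 2: 17 ≥ 2 is true
  vehicle length between 94 in and 186 in: 152 in [94, 186] is true
  meter paid: no → false
  permit type ∈ {A, none}: A is in the set → true
Combine:
[1.1.1.1.1.1.1.1] false AND false AND false = false
[1.1.1.1.1.1.1.2] false AND false = false
[1.1.1.1.1.1.1] false AND false = false
[1.1.1.1.1.1.2.1] false OR false OR false = false
[1.1.1.1.1.1.2] NOT false = true
[1.1.1.1.1.1] false OR true = true
[1.1.1.1.1] NOT true = false
[1.1.1.1] NOT false = true
[1.1.1] NOT true = false
[1.1] NOT false = true
[1.2] true → true = true
[1] true AND true = true
[2] exactly-one(false, true) = true
[root] true AND true = true
Overall: true → permitted

Permitted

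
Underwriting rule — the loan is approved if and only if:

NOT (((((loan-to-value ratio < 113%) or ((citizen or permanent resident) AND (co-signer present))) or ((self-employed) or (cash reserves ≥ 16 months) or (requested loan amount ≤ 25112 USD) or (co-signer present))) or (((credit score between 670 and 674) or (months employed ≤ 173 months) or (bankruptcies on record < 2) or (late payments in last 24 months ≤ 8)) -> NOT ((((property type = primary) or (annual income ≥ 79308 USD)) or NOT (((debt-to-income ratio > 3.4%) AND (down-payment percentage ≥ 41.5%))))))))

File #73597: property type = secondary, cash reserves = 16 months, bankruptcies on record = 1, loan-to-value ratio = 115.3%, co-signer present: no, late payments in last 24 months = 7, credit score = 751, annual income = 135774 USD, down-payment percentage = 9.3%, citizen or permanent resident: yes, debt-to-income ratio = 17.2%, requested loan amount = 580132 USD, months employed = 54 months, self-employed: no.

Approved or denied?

Denied

Atomic conditions:
  loan-to-value ratio < 113%: 115.3 < 113 is false
  citizen or permanent resident: yes → true
  co-signer present: no → false
  self-employed: no → false
  cash reserves ≥ 16 months: 16 ≥ 16 is true
  requested loan amount ≤ 25112 USD: 580132 ≤ 25112 is false
  credit score between 670 and 674: 751 in [670, 674] is false
  months employed ≤ 173 months: 54 ≤ 173 is true
  bankruptcies on record < 2: 1 < 2 is true
  late payments in last 24 months ≤ 8: 7 ≤ 8 is true
  property type = primary: secondary == primary is false
  annual income ≥ 79308 USD: 135774 ≥ 79308 is true
  debt-to-income ratio > 3.4%: 17.2 > 3.4 is true
  down-payment percentage ≥ 41.5%: 9.3 ≥ 41.5 is false
Combine:
[1.1.1.2] true AND false = false
[1.1.1] false OR false = false
[1.1.2] false OR true OR false OR false = true
[1.1] false OR true = true
[1.2.1] false OR true OR true OR true = true
[1.2.2.1.1] false OR true = true
[1.2.2.1.2.1] true AND false = false
[1.2.2.1.2] NOT false = true
[1.2.2.1] true OR true = true
[1.2.2] NOT true = false
[1.2] true → false = false
[1] true OR false = true
[root] NOT true = false
Overall: false → denied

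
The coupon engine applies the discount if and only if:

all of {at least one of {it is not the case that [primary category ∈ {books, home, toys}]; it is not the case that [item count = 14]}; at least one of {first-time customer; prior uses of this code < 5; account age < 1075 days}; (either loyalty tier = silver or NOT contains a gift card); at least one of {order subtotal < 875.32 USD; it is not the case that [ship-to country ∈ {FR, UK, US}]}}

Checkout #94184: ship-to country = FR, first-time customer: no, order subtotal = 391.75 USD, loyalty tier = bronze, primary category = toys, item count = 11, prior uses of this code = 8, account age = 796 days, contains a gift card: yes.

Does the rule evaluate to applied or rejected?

Rejected

Atomic conditions:
  primary category ∈ {books, home, toys}: toys is in the set → true
  item count = 14: 11 == 14 is false
  first-time customer: no → false
  prior uses of this code < 5: 8 < 5 is false
  account age < 1075 days: 796 < 1075 is true
  loyalty tier = silver: bronze == silver is false
  NOT contains a gift card: yes → false
  order subtotal < 875.32 USD: 391.75 < 875.32 is true
  ship-to country ∈ {FR, UK, US}: FR is in the set → true
Combine:
[1.1] NOT true = false
[1.2] NOT false = true
[1] false OR true = true
[2] false OR false OR true = true
[3] false OR false = false
[4.2] NOT true = false
[4] true OR false = true
[root] true AND true AND false AND true = false
Overall: false → rejected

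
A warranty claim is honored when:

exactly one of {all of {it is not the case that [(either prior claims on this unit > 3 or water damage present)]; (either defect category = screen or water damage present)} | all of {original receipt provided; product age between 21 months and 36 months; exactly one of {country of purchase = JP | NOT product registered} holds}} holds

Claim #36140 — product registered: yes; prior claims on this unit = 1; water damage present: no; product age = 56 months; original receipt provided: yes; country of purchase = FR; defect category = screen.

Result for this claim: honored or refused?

Honored

Atomic conditions:
  prior claims on this unit > 3: 1 > 3 is false
  water damage present: no → false
  defect category = screen: screen == screen is true
  original receipt provided: yes → true
  product age between 21 months and 36 months: 56 in [21, 36] is false
  country of purchase = JP: FR == JP is false
  NOT product registered: yes → false
Combine:
[1.1.1] false OR false = false
[1.1] NOT false = true
[1.2] true OR false = true
[1] true AND true = true
[2.3] exactly-one(false, false) = false
[2] true AND false AND false = false
[root] exactly-one(true, false) = true
Overall: true → honored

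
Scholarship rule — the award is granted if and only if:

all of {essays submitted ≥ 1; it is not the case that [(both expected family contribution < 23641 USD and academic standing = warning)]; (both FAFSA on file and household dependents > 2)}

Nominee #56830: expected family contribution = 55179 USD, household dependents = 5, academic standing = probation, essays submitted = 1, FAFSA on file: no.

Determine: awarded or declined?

Declined

Atomic conditions:
  essays submitted ≥ 1: 1 ≥ 1 is true
  expected family contribution < 23641 USD: 55179 < 23641 is false
  academic standing = warning: probation == warning is false
  FAFSA on file: no → false
  household dependents > 2: 5 > 2 is true
Combine:
[2.1] false AND false = false
[2] NOT false = true
[3] false AND true = false
[root] true AND true AND false = false
Overall: false → declined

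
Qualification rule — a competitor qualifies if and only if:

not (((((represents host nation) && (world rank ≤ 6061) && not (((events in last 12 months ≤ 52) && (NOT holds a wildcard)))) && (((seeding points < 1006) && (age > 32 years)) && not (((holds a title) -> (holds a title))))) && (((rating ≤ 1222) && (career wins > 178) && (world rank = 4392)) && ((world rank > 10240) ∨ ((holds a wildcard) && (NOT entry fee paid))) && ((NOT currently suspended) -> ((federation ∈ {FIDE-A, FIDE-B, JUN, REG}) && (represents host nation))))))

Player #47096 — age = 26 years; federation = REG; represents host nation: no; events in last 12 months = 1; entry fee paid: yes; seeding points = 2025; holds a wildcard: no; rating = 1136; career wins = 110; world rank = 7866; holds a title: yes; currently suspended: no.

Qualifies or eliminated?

Atomic conditions:
  represents host nation: no → false
  world rank ≤ 6061: 7866 ≤ 6061 is false
  events in last 12 months ≤ 52: 1 ≤ 52 is true
  NOT holds a wildcard: no → true
  seeding points < 1006: 2025 < 1006 is false
  age > 32 years: 26 > 32 is false
  holds a title: yes → true
  rating ≤ 1222: 1136 ≤ 1222 is true
  career wins > 178: 110 > 178 is false
  world rank = 4392: 7866 == 4392 is false
  world rank > 10240: 7866 > 10240 is false
  holds a wildcard: no → false
  NOT entry fee paid: yes → false
  NOT currently suspended: no → true
  federation ∈ {FIDE-A, FIDE-B, JUN, REG}: REG is in the set → true
Combine:
[1.1.1.3.1] true AND true = true
[1.1.1.3] NOT true = false
[1.1.1] false AND false AND false = false
[1.1.2.1] false AND false = false
[1.1.2.2.1] true → true = true
[1.1.2.2] NOT true = false
[1.1.2] false AND false = false
[1.1] false AND false = false
[1.2.1] true AND false AND false = false
[1.2.2.2] false AND false = false
[1.2.2] false OR false = false
[1.2.3.2] true AND false = false
[1.2.3] true → false = false
[1.2] false AND false AND false = false
[1] false AND false = false
[root] NOT false = true
Overall: true → qualifies

Qualifies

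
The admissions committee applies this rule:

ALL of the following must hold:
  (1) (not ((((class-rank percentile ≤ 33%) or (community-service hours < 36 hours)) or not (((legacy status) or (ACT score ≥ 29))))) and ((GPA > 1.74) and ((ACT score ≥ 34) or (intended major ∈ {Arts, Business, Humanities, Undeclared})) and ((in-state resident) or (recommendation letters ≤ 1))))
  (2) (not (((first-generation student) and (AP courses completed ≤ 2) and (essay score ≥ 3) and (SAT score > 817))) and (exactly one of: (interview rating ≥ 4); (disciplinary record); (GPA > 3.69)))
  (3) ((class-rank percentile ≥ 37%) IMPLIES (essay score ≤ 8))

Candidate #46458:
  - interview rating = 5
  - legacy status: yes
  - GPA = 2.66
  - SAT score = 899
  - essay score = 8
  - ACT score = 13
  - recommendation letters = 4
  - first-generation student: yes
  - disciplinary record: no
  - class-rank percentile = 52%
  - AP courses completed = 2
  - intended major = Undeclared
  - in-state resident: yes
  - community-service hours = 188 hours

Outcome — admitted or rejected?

Rejected

Atomic conditions:
  class-rank percentile ≤ 33%: 52 ≤ 33 is false
  community-service hours < 36 hours: 188 < 36 is false
  legacy status: yes → true
  ACT score ≥ 29: 13 ≥ 29 is false
  GPA > 1.74: 2.66 > 1.74 is true
  ACT score ≥ 34: 13 ≥ 34 is false
  intended major ∈ {Arts, Business, Humanities, Undeclared}: Undeclared is in the set → true
  in-state resident: yes → true
  recommendation letters ≤ 1: 4 ≤ 1 is false
  first-generation student: yes → true
  AP courses completed ≤ 2: 2 ≤ 2 is true
  essay score ≥ 3: 8 ≥ 3 is true
  SAT score > 817: 899 > 817 is true
  interview rating ≥ 4: 5 ≥ 4 is true
  disciplinary record: no → false
  GPA > 3.69: 2.66 > 3.69 is false
  class-rank percentile ≥ 37%: 52 ≥ 37 is true
  essay score ≤ 8: 8 ≤ 8 is true
Combine:
[1.1.1.1] false OR false = false
[1.1.1.2.1] true OR false = true
[1.1.1.2] NOT true = false
[1.1.1] false OR false = false
[1.1] NOT false = true
[1.2.2] false OR true = true
[1.2.3] true OR false = true
[1.2] true AND true AND true = true
[1] true AND true = true
[2.1.1] true AND true AND true AND true = true
[2.1] NOT true = false
[2.2] exactly-one(true, false, false) = true
[2] false AND true = false
[3] true → true = true
[root] true AND false AND true = false
Overall: false → rejected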